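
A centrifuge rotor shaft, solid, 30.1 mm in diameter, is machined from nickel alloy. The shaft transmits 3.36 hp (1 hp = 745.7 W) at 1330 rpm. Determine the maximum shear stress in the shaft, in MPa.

3.36 MPa

ω = 2π·1330/60 = 139.3 rad/s, so T = P/ω = 3.36×745.7 / 139.3 = 17.99 N·m.
J = πd⁴/32 = π(0.0301)⁴/32 = 8.059×10^-8 m⁴.
τ_max = T·r/J = 17.99 × 0.0151 / 8.059×10^-8 = 3.360×10^6 Pa.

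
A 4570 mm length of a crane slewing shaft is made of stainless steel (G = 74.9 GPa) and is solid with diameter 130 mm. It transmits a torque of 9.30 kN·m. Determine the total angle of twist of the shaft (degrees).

J = πd⁴/32 = π(0.130)⁴/32 = 2.804×10^-5 m⁴.
θ = T·L/(G·J) = 9300 × 4.57 / (74.9×10⁹ × 2.804×10^-5) = 0.02024 rad.

1.16°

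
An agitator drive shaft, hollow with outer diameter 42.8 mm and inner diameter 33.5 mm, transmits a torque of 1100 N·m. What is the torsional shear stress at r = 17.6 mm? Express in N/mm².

J = π(d_o⁴ − d_i⁴)/32 = π(0.0428⁴ − 0.0335⁴)/32 = 2.058×10^-7 m⁴.
Shear stress varies linearly with radius: τ = T·r/J = 1100 × 0.0176 / 2.058×10^-7 = 9.408×10^7 Pa.

94.1 N/mm²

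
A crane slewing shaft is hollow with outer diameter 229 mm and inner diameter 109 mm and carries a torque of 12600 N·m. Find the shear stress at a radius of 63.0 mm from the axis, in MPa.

J = π(d_o⁴ − d_i⁴)/32 = π(0.229⁴ − 0.109⁴)/32 = 2.561×10^-4 m⁴.
Shear stress varies linearly with radius: τ = T·r/J = 12600 × 0.0630 / 2.561×10^-4 = 3.099×10^6 Pa.

3.10 MPa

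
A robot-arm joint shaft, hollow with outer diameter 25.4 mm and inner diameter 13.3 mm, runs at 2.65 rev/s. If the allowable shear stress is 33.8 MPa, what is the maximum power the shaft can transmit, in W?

1670 W

J = π(d_o⁴ − d_i⁴)/32 = π(0.0254⁴ − 0.0133⁴)/32 = 3.779×10^-8 m⁴.
T_max = τ_allow·J/r = 3.38×10^7 × 3.779×10^-8 / 0.0127 = 100.6 N·m.
ω = 2π·2.65 = 16.65 rad/s, so P_max = T_max·ω = 1675 W.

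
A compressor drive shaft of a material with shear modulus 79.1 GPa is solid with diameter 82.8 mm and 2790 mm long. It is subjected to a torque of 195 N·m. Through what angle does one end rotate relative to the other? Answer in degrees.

0.0854°

J = πd⁴/32 = π(0.0828)⁴/32 = 4.614×10^-6 m⁴.
θ = T·L/(G·J) = 195.0 × 2.79 / (79.1×10⁹ × 4.614×10^-6) = 1.491×10^-3 rad.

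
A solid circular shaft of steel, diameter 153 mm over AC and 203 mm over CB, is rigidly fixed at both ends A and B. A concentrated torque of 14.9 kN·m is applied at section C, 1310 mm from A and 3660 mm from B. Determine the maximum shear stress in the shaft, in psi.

1460 psi

Compatibility: T_A·a/J_AC = T_B·b/J_CB with T_A + T_B = T₀.
J_AC = 5.38×10^-5 m⁴, J_CB = 1.67×10^-4 m⁴, so T_A = T₀·(J_AC/a)/((J_AC/a)+(J_CB/b)) = 7064 N·m, T_B = 7836 N·m.
τ in each portion: τ_AC = 1.00×10^7 Pa, τ_CB = 4.77×10^6 Pa; maximum is in AC.
τ_max = T_AC·r/J = 7064·0.0765/5.38×10^-5 = 1.005×10^7 Pa.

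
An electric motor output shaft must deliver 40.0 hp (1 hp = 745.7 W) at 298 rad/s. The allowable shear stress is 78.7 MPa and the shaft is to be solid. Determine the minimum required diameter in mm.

ω = 298 rad/s, so T = P/ω = 40.0×745.7 / 298.0 = 100.1 N·m.
For a solid shaft τ_max = 16T/(πd³), so d = (16T/(π τ_allow))^(1/3) = (16·100.1/(π·7.87×10^7))^(1/3) = 0.01864 m.

18.6 mm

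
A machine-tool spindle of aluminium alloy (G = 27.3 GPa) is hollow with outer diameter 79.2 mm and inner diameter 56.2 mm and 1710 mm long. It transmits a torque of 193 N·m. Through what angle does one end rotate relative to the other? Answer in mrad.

4.19 mrad

J = π(d_o⁴ − d_i⁴)/32 = π(0.0792⁴ − 0.0562⁴)/32 = 2.883×10^-6 m⁴.
θ = T·L/(G·J) = 193.0 × 1.71 / (27.3×10⁹ × 2.883×10^-6) = 4.193×10^-3 rad.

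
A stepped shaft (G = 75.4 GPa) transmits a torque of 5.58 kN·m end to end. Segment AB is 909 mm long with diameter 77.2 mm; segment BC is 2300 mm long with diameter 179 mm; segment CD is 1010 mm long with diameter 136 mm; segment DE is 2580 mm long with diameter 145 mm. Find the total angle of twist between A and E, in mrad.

J_AB = π(0.0772)⁴/32 = 3.49×10^-6 m⁴; J_BC = π(0.179)⁴/32 = 1.01×10^-4 m⁴; J_CD = π(0.136)⁴/32 = 3.36×10^-5 m⁴; J_DE = π(0.145)⁴/32 = 4.34×10^-5 m⁴.
θ = (T/G)·Σ L_i/J_i = (5580/75.4×10⁹)·(0.909/3.49×10^-6 + 2.30/1.01×10^-4 + 1.01/3.36×10^-5 + 2.58/4.34×10^-5) = 0.02761 rad.

27.6 mrad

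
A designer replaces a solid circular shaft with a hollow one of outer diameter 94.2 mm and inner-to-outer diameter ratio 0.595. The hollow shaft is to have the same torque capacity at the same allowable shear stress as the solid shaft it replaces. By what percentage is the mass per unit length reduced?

Equal τ_max and T ⇒ the solid shaft needs d_s³ = d_o³(1−k⁴), so d_s = 94.2·(1−0.595⁴)^(1/3) = 90.09 mm.
Area ratio A_h/A_s = d_o²(1−k²)/d_s² = (1−k²)/(1−k⁴)^(2/3) = 0.7063.
Mass saving = 1 − 0.7063 = 29.4 %.

29.4 %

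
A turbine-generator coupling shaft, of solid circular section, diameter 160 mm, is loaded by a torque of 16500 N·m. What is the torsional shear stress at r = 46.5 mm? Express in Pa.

J = πd⁴/32 = π(0.160)⁴/32 = 6.434×10^-5 m⁴.
Shear stress varies linearly with radius: τ = T·r/J = 16500 × 0.0465 / 6.434×10^-5 = 1.192×10^7 Pa.

1.19e7 Pa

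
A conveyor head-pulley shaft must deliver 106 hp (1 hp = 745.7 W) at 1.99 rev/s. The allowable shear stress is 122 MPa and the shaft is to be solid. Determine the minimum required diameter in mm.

64.1 mm

ω = 2π·1.99 = 12.50 rad/s, so T = P/ω = 106×745.7 / 12.50 = 6322 N·m.
For a solid shaft τ_max = 16T/(πd³), so d = (16T/(π τ_allow))^(1/3) = (16·6322/(π·1.22×10^8))^(1/3) = 0.06414 m.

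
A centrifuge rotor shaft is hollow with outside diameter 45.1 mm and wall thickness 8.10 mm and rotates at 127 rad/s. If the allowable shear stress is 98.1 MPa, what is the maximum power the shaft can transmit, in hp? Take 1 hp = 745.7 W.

250 hp

J = π(d_o⁴ − d_i⁴)/32 = π(0.0451⁴ − 0.0289⁴)/32 = 3.377×10^-7 m⁴.
T_max = τ_allow·J/r = 9.81×10^7 × 3.377×10^-7 / 0.0226 = 1469 N·m.
ω = 127 rad/s, so P_max = T_max·ω = 1.866×10^5 W.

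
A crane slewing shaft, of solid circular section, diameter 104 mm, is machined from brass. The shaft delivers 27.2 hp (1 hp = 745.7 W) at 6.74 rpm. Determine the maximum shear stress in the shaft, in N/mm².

130 N/mm²

ω = 2π·6.74/60 = 0.7058 rad/s, so T = P/ω = 27.2×745.7 / 0.7058 = 28740 N·m.
J = πd⁴/32 = π(0.104)⁴/32 = 1.149×10^-5 m⁴.
τ_max = T·r/J = 28740 × 0.0520 / 1.149×10^-5 = 1.301×10^8 Pa.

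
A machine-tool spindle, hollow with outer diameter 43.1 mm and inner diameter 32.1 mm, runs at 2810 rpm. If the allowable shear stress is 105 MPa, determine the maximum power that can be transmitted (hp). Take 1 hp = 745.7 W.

451 hp

J = π(d_o⁴ − d_i⁴)/32 = π(0.0431⁴ − 0.0321⁴)/32 = 2.345×10^-7 m⁴.
T_max = τ_allow·J/r = 1.05×10^8 × 2.345×10^-7 / 0.0215 = 1143 N·m.
ω = 2π·2810/60 = 294.3 rad/s, so P_max = T_max·ω = 3.363×10^5 W.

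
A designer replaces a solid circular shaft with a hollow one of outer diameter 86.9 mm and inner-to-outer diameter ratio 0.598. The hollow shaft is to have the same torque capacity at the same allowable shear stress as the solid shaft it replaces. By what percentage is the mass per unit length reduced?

29.6 %

Equal τ_max and T ⇒ the solid shaft needs d_s³ = d_o³(1−k⁴), so d_s = 86.9·(1−0.598⁴)^(1/3) = 83.03 mm.
Area ratio A_h/A_s = d_o²(1−k²)/d_s² = (1−k²)/(1−k⁴)^(2/3) = 0.7038.
Mass saving = 1 − 0.7038 = 29.6 %.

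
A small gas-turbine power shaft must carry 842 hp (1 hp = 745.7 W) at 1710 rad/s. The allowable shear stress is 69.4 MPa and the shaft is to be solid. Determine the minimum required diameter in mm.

30.0 mm

ω = 1710 rad/s, so T = P/ω = 842×745.7 / 1710 = 367.2 N·m.
For a solid shaft τ_max = 16T/(πd³), so d = (16T/(π τ_allow))^(1/3) = (16·367.2/(π·6.94×10^7))^(1/3) = 0.02998 m.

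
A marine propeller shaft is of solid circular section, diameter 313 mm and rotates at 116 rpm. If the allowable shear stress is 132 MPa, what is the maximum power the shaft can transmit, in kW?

J = πd⁴/32 = π(0.313)⁴/32 = 9.423×10^-4 m⁴.
T_max = τ_allow·J/r = 1.32×10^8 × 9.423×10^-4 / 0.157 = 794800 N·m.
ω = 2π·116/60 = 12.15 rad/s, so P_max = T_max·ω = 9.654×10^6 W.

9650 kW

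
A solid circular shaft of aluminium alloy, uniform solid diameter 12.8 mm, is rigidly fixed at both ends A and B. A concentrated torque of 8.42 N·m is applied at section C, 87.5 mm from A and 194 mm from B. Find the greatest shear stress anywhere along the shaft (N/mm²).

With uniform GJ and both ends fixed, compatibility θ_AC = θ_CB gives T_A·a = T_B·b, together with T_A + T_B = T₀.
T_A = T₀·b/(a+b) = 8.420·194/281.5 = 5.803 N·m; T_B = 2.617 N·m.
τ in each portion: τ_AC = 1.41×10^7 Pa, τ_CB = 6.36×10^6 Pa; maximum is in AC.
τ_max = T_AC·r/J = 5.803·0.00640/2.64×10^-9 = 1.409×10^7 Pa.

14.1 N/mm²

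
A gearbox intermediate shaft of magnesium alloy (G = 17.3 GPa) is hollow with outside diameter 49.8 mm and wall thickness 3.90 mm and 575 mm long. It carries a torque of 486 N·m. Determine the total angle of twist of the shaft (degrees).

J = π(d_o⁴ − d_i⁴)/32 = π(0.0498⁴ − 0.0420⁴)/32 = 2.983×10^-7 m⁴.
θ = T·L/(G·J) = 486.0 × 0.575 / (17.3×10⁹ × 2.983×10^-7) = 0.05414 rad.

3.10°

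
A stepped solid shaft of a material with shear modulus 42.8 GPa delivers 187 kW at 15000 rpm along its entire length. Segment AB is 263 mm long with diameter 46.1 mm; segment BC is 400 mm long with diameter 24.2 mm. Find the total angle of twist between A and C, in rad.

ω = 2π·15000/60 = 1571 rad/s, so T = P/ω = 187×10³ / 1571 = 119.0 N·m.
J_AB = π(0.0461)⁴/32 = 4.43×10^-7 m⁴; J_BC = π(0.0242)⁴/32 = 3.37×10^-8 m⁴.
θ = (T/G)·Σ L_i/J_i = (119.0/42.8×10⁹)·(0.263/4.43×10^-7 + 0.400/3.37×10^-8) = 0.03469 rad.

0.0347 rad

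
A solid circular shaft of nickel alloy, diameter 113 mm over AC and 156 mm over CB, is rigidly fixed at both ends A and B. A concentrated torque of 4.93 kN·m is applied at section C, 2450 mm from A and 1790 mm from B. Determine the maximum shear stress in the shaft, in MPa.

Compatibility: T_A·a/J_AC = T_B·b/J_CB with T_A + T_B = T₀.
J_AC = 1.60×10^-5 m⁴, J_CB = 5.81×10^-5 m⁴, so T_A = T₀·(J_AC/a)/((J_AC/a)+(J_CB/b)) = 825.6 N·m, T_B = 4104 N·m.
τ in each portion: τ_AC = 2.91×10^6 Pa, τ_CB = 5.51×10^6 Pa; maximum is in CB.
τ_max = T_CB·r/J = 4104·0.0780/5.81×10^-5 = 5.506×10^6 Pa.

5.51 MPa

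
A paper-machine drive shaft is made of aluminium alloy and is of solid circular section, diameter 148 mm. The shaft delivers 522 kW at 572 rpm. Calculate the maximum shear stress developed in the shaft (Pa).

ω = 2π·572/60 = 59.90 rad/s, so T = P/ω = 522×10³ / 59.90 = 8715 N·m.
J = πd⁴/32 = π(0.148)⁴/32 = 4.710×10^-5 m⁴.
τ_max = T·r/J = 8715 × 0.0740 / 4.710×10^-5 = 1.369×10^7 Pa.

1.37e7 Pa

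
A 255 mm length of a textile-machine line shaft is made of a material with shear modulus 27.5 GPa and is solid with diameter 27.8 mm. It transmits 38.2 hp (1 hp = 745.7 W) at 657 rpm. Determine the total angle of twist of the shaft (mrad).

ω = 2π·657/60 = 68.80 rad/s, so T = P/ω = 38.2×745.7 / 68.80 = 414.0 N·m.
J = πd⁴/32 = π(0.0278)⁴/32 = 5.864×10^-8 m⁴.
θ = T·L/(G·J) = 414.0 × 0.255 / (27.5×10⁹ × 5.864×10^-8) = 0.06547 rad.

65.5 mrad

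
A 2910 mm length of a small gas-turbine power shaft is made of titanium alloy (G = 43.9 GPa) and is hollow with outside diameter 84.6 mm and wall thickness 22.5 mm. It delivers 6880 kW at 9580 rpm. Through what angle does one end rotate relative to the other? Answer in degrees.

ω = 2π·9580/60 = 1003 rad/s, so T = P/ω = 6880×10³ / 1003 = 6858 N·m.
J = π(d_o⁴ − d_i⁴)/32 = π(0.0846⁴ − 0.0396⁴)/32 = 4.788×10^-6 m⁴.
θ = T·L/(G·J) = 6858 × 2.91 / (43.9×10⁹ × 4.788×10^-6) = 0.09495 rad.

5.44°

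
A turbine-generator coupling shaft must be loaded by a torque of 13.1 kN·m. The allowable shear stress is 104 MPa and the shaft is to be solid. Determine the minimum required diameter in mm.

For a solid shaft τ_max = 16T/(πd³), so d = (16T/(π τ_allow))^(1/3) = (16·13100/(π·1.04×10^8))^(1/3) = 0.08625 m.

86.2 mm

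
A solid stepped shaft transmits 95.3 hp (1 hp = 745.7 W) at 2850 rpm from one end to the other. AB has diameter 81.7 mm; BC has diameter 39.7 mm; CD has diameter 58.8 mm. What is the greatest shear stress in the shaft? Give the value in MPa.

ω = 2π·2850/60 = 298.5 rad/s, so T = P/ω = 95.3×745.7 / 298.5 = 238.1 N·m.
Under the same torque, τ_max = 16T/(πd³) is largest where d is smallest — segment BC (d = 39.7 mm).
τ_max = 16·238.1/(π·(0.0397)³) = 1.938×10^7 Pa.

19.4 MPa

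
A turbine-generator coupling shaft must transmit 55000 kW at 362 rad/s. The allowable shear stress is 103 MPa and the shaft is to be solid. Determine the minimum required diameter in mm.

ω = 362 rad/s, so T = P/ω = 55000×10³ / 362.0 = 151900 N·m.
For a solid shaft τ_max = 16T/(πd³), so d = (16T/(π τ_allow))^(1/3) = (16·151900/(π·1.03×10^8))^(1/3) = 0.1959 m.

196 mm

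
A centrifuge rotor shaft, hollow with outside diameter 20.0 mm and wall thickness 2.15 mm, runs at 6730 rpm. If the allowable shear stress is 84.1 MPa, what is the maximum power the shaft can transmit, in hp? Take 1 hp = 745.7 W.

J = π(d_o⁴ − d_i⁴)/32 = π(0.0200⁴ − 0.0157⁴)/32 = 9.743×10^-9 m⁴.
T_max = τ_allow·J/r = 8.41×10^7 × 9.743×10^-9 / 0.0100 = 81.94 N·m.
ω = 2π·6730/60 = 704.8 rad/s, so P_max = T_max·ω = 5.775×10^4 W.

77.4 hp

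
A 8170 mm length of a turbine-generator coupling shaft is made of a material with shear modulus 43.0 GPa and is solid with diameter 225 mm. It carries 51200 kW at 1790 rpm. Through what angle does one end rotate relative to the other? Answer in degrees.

ω = 2π·1790/60 = 187.4 rad/s, so T = P/ω = 51200×10³ / 187.4 = 273100 N·m.
J = πd⁴/32 = π(0.225)⁴/32 = 2.516×10^-4 m⁴.
θ = T·L/(G·J) = 273100 × 8.17 / (43.0×10⁹ × 2.516×10^-4) = 0.2063 rad.

11.8°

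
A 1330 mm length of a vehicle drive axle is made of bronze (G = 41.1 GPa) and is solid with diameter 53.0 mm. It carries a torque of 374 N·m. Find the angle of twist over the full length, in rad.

0.0156 rad

J = πd⁴/32 = π(0.0530)⁴/32 = 7.746×10^-7 m⁴.
θ = T·L/(G·J) = 374.0 × 1.33 / (41.1×10⁹ × 7.746×10^-7) = 0.01562 rad.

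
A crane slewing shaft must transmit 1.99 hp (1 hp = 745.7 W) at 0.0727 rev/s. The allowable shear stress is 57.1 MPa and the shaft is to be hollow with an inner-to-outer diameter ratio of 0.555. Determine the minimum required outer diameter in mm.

ω = 2π·0.0727 = 0.4568 rad/s, so T = P/ω = 1.99×745.7 / 0.4568 = 3249 N·m.
For a hollow shaft with d_i/d_o = 0.555: τ_max = 16T/(π d_o³ (1−k⁴)), so d_o = [16T/(π τ_allow (1−k⁴))]^(1/3) = [16·3249/(π·5.71×10^7·0.9051)]^(1/3) = 0.06841 m.

68.4 mm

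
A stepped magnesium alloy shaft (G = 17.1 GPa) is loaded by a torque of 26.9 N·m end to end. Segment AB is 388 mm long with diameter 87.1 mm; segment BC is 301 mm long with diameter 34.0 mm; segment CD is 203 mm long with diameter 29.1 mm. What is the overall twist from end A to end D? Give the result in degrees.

0.473°

J_AB = π(0.0871)⁴/32 = 5.65×10^-6 m⁴; J_BC = π(0.0340)⁴/32 = 1.31×10^-7 m⁴; J_CD = π(0.0291)⁴/32 = 7.04×10^-8 m⁴.
θ = (T/G)·Σ L_i/J_i = (26.90/17.1×10⁹)·(0.388/5.65×10^-6 + 0.301/1.31×10^-7 + 0.203/7.04×10^-8) = 8.253×10^-3 rad.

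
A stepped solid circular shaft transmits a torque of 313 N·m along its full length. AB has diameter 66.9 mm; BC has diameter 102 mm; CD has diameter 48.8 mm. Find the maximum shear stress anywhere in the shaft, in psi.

Under the same torque, τ_max = 16T/(πd³) is largest where d is smallest — segment CD (d = 48.8 mm).
τ_max = 16·313.0/(π·(0.0488)³) = 1.372×10^7 Pa.

1990 psi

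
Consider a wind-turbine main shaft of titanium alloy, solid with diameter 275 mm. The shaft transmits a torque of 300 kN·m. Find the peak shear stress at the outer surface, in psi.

J = πd⁴/32 = π(0.275)⁴/32 = 5.615×10^-4 m⁴.
τ_max = T·r/J = 300000 × 0.138 / 5.615×10^-4 = 7.347×10^7 Pa.

10700 psi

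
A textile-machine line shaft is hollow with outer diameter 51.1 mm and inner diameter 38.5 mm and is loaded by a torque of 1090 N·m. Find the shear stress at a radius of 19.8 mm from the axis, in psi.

6900 psi

J = π(d_o⁴ − d_i⁴)/32 = π(0.0511⁴ − 0.0385⁴)/32 = 4.537×10^-7 m⁴.
Shear stress varies linearly with radius: τ = T·r/J = 1090 × 0.0198 / 4.537×10^-7 = 4.757×10^7 Pa.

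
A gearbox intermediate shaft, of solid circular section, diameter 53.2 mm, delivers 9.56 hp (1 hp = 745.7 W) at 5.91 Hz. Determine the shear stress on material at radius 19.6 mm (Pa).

ω = 2π·5.91 = 37.13 rad/s, so T = P/ω = 9.56×745.7 / 37.13 = 192.0 N·m.
J = πd⁴/32 = π(0.0532)⁴/32 = 7.864×10^-7 m⁴.
Shear stress varies linearly with radius: τ = T·r/J = 192.0 × 0.0196 / 7.864×10^-7 = 4.785×10^6 Pa.

4.78e6 Pa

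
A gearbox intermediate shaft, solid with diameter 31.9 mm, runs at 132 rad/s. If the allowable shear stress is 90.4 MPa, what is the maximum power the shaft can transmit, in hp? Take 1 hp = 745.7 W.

102 hp

J = πd⁴/32 = π(0.0319)⁴/32 = 1.017×10^-7 m⁴.
T_max = τ_allow·J/r = 9.04×10^7 × 1.017×10^-7 / 0.0159 = 576.2 N·m.
ω = 132 rad/s, so P_max = T_max·ω = 7.606×10^4 W.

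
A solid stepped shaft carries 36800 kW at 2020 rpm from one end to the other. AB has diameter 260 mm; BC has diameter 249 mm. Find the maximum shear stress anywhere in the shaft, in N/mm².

57.4 N/mm²

ω = 2π·2020/60 = 211.5 rad/s, so T = P/ω = 36800×10³ / 211.5 = 174000 N·m.
Under the same torque, τ_max = 16T/(πd³) is largest where d is smallest — segment BC (d = 249 mm).
τ_max = 16·174000/(π·(0.249)³) = 5.739×10^7 Pa.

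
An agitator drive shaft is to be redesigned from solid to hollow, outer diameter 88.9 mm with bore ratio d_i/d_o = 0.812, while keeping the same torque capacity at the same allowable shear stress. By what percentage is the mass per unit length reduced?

Equal τ_max and T ⇒ the solid shaft needs d_s³ = d_o³(1−k⁴), so d_s = 88.9·(1−0.812⁴)^(1/3) = 73.51 mm.
Area ratio A_h/A_s = d_o²(1−k²)/d_s² = (1−k²)/(1−k⁴)^(2/3) = 0.4983.
Mass saving = 1 − 0.4983 = 50.2 %.

50.2 %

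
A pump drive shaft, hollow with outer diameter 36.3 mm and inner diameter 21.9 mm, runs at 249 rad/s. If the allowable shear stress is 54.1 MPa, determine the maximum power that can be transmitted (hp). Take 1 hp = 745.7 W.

J = π(d_o⁴ − d_i⁴)/32 = π(0.0363⁴ − 0.0219⁴)/32 = 1.479×10^-7 m⁴.
T_max = τ_allow·J/r = 5.41×10^7 × 1.479×10^-7 / 0.0181 = 440.8 N·m.
ω = 249 rad/s, so P_max = T_max·ω = 1.098×10^5 W.

147 hp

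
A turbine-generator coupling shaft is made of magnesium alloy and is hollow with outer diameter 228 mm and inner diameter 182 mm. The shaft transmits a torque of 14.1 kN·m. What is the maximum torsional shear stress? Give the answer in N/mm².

J = π(d_o⁴ − d_i⁴)/32 = π(0.228⁴ − 0.182⁴)/32 = 1.576×10^-4 m⁴.
τ_max = T·r/J = 14100 × 0.114 / 1.576×10^-4 = 1.020×10^7 Pa.

10.2 N/mm²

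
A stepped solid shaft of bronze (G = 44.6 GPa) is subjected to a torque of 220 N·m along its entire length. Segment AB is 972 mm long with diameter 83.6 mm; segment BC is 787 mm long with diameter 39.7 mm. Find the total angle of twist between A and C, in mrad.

16.9 mrad

J_AB = π(0.0836)⁴/32 = 4.80×10^-6 m⁴; J_BC = π(0.0397)⁴/32 = 2.44×10^-7 m⁴.
θ = (T/G)·Σ L_i/J_i = (220.0/44.6×10⁹)·(0.972/4.80×10^-6 + 0.787/2.44×10^-7) = 0.01692 rad.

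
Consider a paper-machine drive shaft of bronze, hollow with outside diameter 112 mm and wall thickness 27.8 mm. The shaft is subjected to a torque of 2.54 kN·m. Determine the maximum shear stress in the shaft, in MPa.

J = π(d_o⁴ − d_i⁴)/32 = π(0.112⁴ − 0.0564⁴)/32 = 1.445×10^-5 m⁴.
τ_max = T·r/J = 2540 × 0.0560 / 1.445×10^-5 = 9.840×10^6 Pa.

9.84 MPa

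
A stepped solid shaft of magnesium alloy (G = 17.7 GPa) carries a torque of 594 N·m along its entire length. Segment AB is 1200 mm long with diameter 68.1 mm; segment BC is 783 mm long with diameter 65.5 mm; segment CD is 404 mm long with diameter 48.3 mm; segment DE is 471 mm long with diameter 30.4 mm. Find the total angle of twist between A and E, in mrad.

248 mrad

J_AB = π(0.0681)⁴/32 = 2.11×10^-6 m⁴; J_BC = π(0.0655)⁴/32 = 1.81×10^-6 m⁴; J_CD = π(0.0483)⁴/32 = 5.34×10^-7 m⁴; J_DE = π(0.0304)⁴/32 = 8.38×10^-8 m⁴.
θ = (T/G)·Σ L_i/J_i = (594.0/17.7×10⁹)·(1.20/2.11×10^-6 + 0.783/1.81×10^-6 + 0.404/5.34×10^-7 + 0.471/8.38×10^-8) = 0.2475 rad.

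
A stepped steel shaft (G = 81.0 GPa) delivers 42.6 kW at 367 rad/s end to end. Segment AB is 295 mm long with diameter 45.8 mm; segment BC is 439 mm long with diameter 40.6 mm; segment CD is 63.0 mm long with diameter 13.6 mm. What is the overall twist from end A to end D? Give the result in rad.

0.0302 rad

ω = 367 rad/s, so T = P/ω = 42.6×10³ / 367.0 = 116.1 N·m.
J_AB = π(0.0458)⁴/32 = 4.32×10^-7 m⁴; J_BC = π(0.0406)⁴/32 = 2.67×10^-7 m⁴; J_CD = π(0.0136)⁴/32 = 3.36×10^-9 m⁴.
θ = (T/G)·Σ L_i/J_i = (116.1/81.0×10⁹)·(0.295/4.32×10^-7 + 0.439/2.67×10^-7 + 0.0630/3.36×10^-9) = 0.03022 rad.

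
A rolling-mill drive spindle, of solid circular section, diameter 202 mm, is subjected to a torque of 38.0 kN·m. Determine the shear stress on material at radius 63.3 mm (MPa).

14.7 MPa

J = πd⁴/32 = π(0.202)⁴/32 = 1.635×10^-4 m⁴.
Shear stress varies linearly with radius: τ = T·r/J = 38000 × 0.0633 / 1.635×10^-4 = 1.472×10^7 Pa.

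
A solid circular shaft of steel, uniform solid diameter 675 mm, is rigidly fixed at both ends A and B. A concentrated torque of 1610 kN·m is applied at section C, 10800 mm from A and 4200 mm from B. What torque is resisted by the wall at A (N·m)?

451000 N·m

With uniform GJ and both ends fixed, compatibility θ_AC = θ_CB gives T_A·a = T_B·b, together with T_A + T_B = T₀.
T_A = T₀·b/(a+b) = 1.610e6·4200/15000 = 450800 N·m; T_B = 1.159e6 N·m.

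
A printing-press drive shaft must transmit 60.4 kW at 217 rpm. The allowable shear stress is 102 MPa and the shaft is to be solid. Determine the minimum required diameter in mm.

51.0 mm

ω = 2π·217/60 = 22.72 rad/s, so T = P/ω = 60.4×10³ / 22.72 = 2658 N·m.
For a solid shaft τ_max = 16T/(πd³), so d = (16T/(π τ_allow))^(1/3) = (16·2658/(π·1.02×10^8))^(1/3) = 0.05101 m.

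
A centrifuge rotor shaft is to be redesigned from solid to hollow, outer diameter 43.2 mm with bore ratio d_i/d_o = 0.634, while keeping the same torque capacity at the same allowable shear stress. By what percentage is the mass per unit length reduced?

32.7 %

Equal τ_max and T ⇒ the solid shaft needs d_s³ = d_o³(1−k⁴), so d_s = 43.2·(1−0.634⁴)^(1/3) = 40.74 mm.
Area ratio A_h/A_s = d_o²(1−k²)/d_s² = (1−k²)/(1−k⁴)^(2/3) = 0.6726.
Mass saving = 1 − 0.6726 = 32.7 %.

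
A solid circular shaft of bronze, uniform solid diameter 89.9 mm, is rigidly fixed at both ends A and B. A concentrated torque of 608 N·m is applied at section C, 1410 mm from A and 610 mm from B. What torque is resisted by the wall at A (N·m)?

With uniform GJ and both ends fixed, compatibility θ_AC = θ_CB gives T_A·a = T_B·b, together with T_A + T_B = T₀.
T_A = T₀·b/(a+b) = 608.0·610/2020 = 183.6 N·m; T_B = 424.4 N·m.

184 N·m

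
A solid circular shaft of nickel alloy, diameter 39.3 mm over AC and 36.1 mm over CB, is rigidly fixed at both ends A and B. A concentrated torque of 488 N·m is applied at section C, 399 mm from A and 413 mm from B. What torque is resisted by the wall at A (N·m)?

289 N·m

Compatibility: T_A·a/J_AC = T_B·b/J_CB with T_A + T_B = T₀.
J_AC = 2.34×10^-7 m⁴, J_CB = 1.67×10^-7 m⁴, so T_A = T₀·(J_AC/a)/((J_AC/a)+(J_CB/b)) = 289.1 N·m, T_B = 198.9 N·m.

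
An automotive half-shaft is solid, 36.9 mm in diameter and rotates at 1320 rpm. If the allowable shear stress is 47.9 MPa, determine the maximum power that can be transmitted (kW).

J = πd⁴/32 = π(0.0369)⁴/32 = 1.820×10^-7 m⁴.
T_max = τ_allow·J/r = 4.79×10^7 × 1.820×10^-7 / 0.0184 = 472.5 N·m.
ω = 2π·1320/60 = 138.2 rad/s, so P_max = T_max·ω = 6.532×10^4 W.

65.3 kW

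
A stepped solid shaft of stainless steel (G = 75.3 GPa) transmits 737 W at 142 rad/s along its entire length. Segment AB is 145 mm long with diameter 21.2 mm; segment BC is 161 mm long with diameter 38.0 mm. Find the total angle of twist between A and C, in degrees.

0.0320°

ω = 142 rad/s, so T = P/ω = 737 / 142.0 = 5.190 N·m.
J_AB = π(0.0212)⁴/32 = 1.98×10^-8 m⁴; J_BC = π(0.0380)⁴/32 = 2.05×10^-7 m⁴.
θ = (T/G)·Σ L_i/J_i = (5.190/75.3×10⁹)·(0.145/1.98×10^-8 + 0.161/2.05×10^-7) = 5.582×10^-4 rad.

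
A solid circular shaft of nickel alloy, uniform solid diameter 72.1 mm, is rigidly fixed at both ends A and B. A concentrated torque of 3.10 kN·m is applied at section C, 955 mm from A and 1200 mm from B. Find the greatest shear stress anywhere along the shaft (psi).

3400 psi

With uniform GJ and both ends fixed, compatibility θ_AC = θ_CB gives T_A·a = T_B·b, together with T_A + T_B = T₀.
T_A = T₀·b/(a+b) = 3100·1200/2155 = 1726 N·m; T_B = 1374 N·m.
τ in each portion: τ_AC = 2.35×10^7 Pa, τ_CB = 1.87×10^7 Pa; maximum is in AC.
τ_max = T_AC·r/J = 1726·0.0360/2.65×10^-6 = 2.346×10^7 Pa.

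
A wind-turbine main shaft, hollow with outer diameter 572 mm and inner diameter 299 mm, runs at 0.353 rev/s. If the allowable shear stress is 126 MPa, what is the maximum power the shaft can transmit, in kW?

9500 kW

J = π(d_o⁴ − d_i⁴)/32 = π(0.572⁴ − 0.299⁴)/32 = 9.725×10^-3 m⁴.
T_max = τ_allow·J/r = 1.26×10^8 × 9.725×10^-3 / 0.286 = 4.284e6 N·m.
ω = 2π·0.353 = 2.218 rad/s, so P_max = T_max·ω = 9.503×10^6 W.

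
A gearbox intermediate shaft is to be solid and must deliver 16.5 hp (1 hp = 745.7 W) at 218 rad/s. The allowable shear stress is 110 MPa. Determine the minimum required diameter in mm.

ω = 218 rad/s, so T = P/ω = 16.5×745.7 / 218.0 = 56.44 N·m.
For a solid shaft τ_max = 16T/(πd³), so d = (16T/(π τ_allow))^(1/3) = (16·56.44/(π·1.10×10^8))^(1/3) = 0.01377 m.

13.8 mm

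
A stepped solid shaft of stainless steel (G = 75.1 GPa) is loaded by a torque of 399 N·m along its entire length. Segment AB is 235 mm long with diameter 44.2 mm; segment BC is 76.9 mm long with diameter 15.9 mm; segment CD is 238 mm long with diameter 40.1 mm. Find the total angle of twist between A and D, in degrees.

4.21°

J_AB = π(0.0442)⁴/32 = 3.75×10^-7 m⁴; J_BC = π(0.0159)⁴/32 = 6.27×10^-9 m⁴; J_CD = π(0.0401)⁴/32 = 2.54×10^-7 m⁴.
θ = (T/G)·Σ L_i/J_i = (399.0/75.1×10⁹)·(0.235/3.75×10^-7 + 0.0769/6.27×10^-9 + 0.238/2.54×10^-7) = 0.07343 rad.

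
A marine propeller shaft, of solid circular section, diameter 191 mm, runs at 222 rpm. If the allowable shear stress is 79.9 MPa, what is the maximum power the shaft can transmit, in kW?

J = πd⁴/32 = π(0.191)⁴/32 = 1.307×10^-4 m⁴.
T_max = τ_allow·J/r = 7.99×10^7 × 1.307×10^-4 / 0.0955 = 109300 N·m.
ω = 2π·222/60 = 23.25 rad/s, so P_max = T_max·ω = 2.541×10^6 W.

2540 kW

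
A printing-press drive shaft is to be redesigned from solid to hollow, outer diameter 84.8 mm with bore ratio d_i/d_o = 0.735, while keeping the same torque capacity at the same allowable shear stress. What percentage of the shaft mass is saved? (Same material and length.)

Equal τ_max and T ⇒ the solid shaft needs d_s³ = d_o³(1−k⁴), so d_s = 84.8·(1−0.735⁴)^(1/3) = 75.59 mm.
Area ratio A_h/A_s = d_o²(1−k²)/d_s² = (1−k²)/(1−k⁴)^(2/3) = 0.5787.
Mass saving = 1 − 0.5787 = 42.1 %.

42.1 %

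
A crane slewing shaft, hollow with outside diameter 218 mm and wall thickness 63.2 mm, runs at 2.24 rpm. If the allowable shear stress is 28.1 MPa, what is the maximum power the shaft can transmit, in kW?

J = π(d_o⁴ − d_i⁴)/32 = π(0.218⁴ − 0.0916⁴)/32 = 2.148×10^-4 m⁴.
T_max = τ_allow·J/r = 2.81×10^7 × 2.148×10^-4 / 0.109 = 55380 N·m.
ω = 2π·2.24/60 = 0.2346 rad/s, so P_max = T_max·ω = 1.299×10^4 W.

13.0 kW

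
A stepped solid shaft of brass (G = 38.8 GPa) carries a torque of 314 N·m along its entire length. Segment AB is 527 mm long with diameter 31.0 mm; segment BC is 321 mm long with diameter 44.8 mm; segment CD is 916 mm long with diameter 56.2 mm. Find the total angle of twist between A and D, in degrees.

3.51°

J_AB = π(0.0310)⁴/32 = 9.07×10^-8 m⁴; J_BC = π(0.0448)⁴/32 = 3.95×10^-7 m⁴; J_CD = π(0.0562)⁴/32 = 9.79×10^-7 m⁴.
θ = (T/G)·Σ L_i/J_i = (314.0/38.8×10⁹)·(0.527/9.07×10^-8 + 0.321/3.95×10^-7 + 0.916/9.79×10^-7) = 0.06118 rad.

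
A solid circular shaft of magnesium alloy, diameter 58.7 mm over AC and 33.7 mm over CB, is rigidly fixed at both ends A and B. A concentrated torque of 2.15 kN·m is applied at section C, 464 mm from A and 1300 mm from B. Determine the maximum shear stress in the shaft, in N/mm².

52.1 N/mm²

Compatibility: T_A·a/J_AC = T_B·b/J_CB with T_A + T_B = T₀.
J_AC = 1.17×10^-6 m⁴, J_CB = 1.27×10^-7 m⁴, so T_A = T₀·(J_AC/a)/((J_AC/a)+(J_CB/b)) = 2070 N·m, T_B = 80.25 N·m.
τ in each portion: τ_AC = 5.21×10^7 Pa, τ_CB = 1.07×10^7 Pa; maximum is in AC.
τ_max = T_AC·r/J = 2070·0.0294/1.17×10^-6 = 5.212×10^7 Pa.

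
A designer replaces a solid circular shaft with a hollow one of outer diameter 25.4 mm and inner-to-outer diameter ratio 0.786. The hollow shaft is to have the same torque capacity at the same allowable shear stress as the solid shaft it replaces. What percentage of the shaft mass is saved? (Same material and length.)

47.3 %

Equal τ_max and T ⇒ the solid shaft needs d_s³ = d_o³(1−k⁴), so d_s = 25.4·(1−0.786⁴)^(1/3) = 21.64 mm.
Area ratio A_h/A_s = d_o²(1−k²)/d_s² = (1−k²)/(1−k⁴)^(2/3) = 0.5266.
Mass saving = 1 − 0.5266 = 47.3 %.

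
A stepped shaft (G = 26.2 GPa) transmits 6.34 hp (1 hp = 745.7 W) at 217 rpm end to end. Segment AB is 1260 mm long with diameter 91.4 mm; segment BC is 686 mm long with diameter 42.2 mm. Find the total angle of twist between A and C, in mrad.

19.0 mrad

ω = 2π·217/60 = 22.72 rad/s, so T = P/ω = 6.34×745.7 / 22.72 = 208.0 N·m.
J_AB = π(0.0914)⁴/32 = 6.85×10^-6 m⁴; J_BC = π(0.0422)⁴/32 = 3.11×10^-7 m⁴.
θ = (T/G)·Σ L_i/J_i = (208.0/26.2×10⁹)·(1.26/6.85×10^-6 + 0.686/3.11×10^-7) = 0.01896 rad.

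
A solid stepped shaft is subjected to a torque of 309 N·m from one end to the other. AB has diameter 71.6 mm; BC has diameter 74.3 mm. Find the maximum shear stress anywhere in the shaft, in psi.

622 psi

Under the same torque, τ_max = 16T/(πd³) is largest where d is smallest — segment AB (d = 71.6 mm).
τ_max = 16·309.0/(π·(0.0716)³) = 4.287×10^6 Pa.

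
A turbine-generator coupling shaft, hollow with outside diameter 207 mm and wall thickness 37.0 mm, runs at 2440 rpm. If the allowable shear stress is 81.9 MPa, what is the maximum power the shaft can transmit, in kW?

30200 kW

J = π(d_o⁴ − d_i⁴)/32 = π(0.207⁴ − 0.133⁴)/32 = 1.495×10^-4 m⁴.
T_max = τ_allow·J/r = 8.19×10^7 × 1.495×10^-4 / 0.103 = 118300 N·m.
ω = 2π·2440/60 = 255.5 rad/s, so P_max = T_max·ω = 3.023×10^7 W.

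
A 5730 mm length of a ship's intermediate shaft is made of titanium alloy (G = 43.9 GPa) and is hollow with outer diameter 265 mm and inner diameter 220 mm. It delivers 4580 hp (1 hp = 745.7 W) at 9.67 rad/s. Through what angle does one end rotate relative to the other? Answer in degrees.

10.4°

ω = 9.67 rad/s, so T = P/ω = 4580×745.7 / 9.670 = 353200 N·m.
J = π(d_o⁴ − d_i⁴)/32 = π(0.265⁴ − 0.220⁴)/32 = 2.542×10^-4 m⁴.
θ = T·L/(G·J) = 353200 × 5.73 / (43.9×10⁹ × 2.542×10^-4) = 0.1814 rad.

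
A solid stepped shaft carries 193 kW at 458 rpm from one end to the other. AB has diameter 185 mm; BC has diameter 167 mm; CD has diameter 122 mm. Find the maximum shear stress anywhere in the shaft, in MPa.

11.3 MPa

ω = 2π·458/60 = 47.96 rad/s, so T = P/ω = 193×10³ / 47.96 = 4024 N·m.
Under the same torque, τ_max = 16T/(πd³) is largest where d is smallest — segment CD (d = 122 mm).
τ_max = 16·4024/(π·(0.122)³) = 1.129×10^7 Pa.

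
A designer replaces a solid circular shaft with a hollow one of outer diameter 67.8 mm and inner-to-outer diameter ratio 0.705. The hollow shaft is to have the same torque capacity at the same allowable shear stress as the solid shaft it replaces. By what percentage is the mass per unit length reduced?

39.2 %

Equal τ_max and T ⇒ the solid shaft needs d_s³ = d_o³(1−k⁴), so d_s = 67.8·(1−0.705⁴)^(1/3) = 61.68 mm.
Area ratio A_h/A_s = d_o²(1−k²)/d_s² = (1−k²)/(1−k⁴)^(2/3) = 0.6077.
Mass saving = 1 − 0.6077 = 39.2 %.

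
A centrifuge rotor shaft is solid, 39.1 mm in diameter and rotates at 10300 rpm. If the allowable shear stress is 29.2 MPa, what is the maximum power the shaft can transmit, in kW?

370 kW

J = πd⁴/32 = π(0.0391)⁴/32 = 2.295×10^-7 m⁴.
T_max = τ_allow·J/r = 2.92×10^7 × 2.295×10^-7 / 0.0196 = 342.7 N·m.
ω = 2π·10300/60 = 1079 rad/s, so P_max = T_max·ω = 3.697×10^5 W.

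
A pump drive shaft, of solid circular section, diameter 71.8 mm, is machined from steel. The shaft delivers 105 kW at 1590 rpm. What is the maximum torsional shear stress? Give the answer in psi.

1260 psi

ω = 2π·1590/60 = 166.5 rad/s, so T = P/ω = 105×10³ / 166.5 = 630.6 N·m.
J = πd⁴/32 = π(0.0718)⁴/32 = 2.609×10^-6 m⁴.
τ_max = T·r/J = 630.6 × 0.0359 / 2.609×10^-6 = 8.677×10^6 Pa.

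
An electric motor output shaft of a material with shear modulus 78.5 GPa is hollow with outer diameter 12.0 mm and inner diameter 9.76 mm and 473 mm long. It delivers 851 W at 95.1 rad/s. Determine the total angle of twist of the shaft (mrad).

ω = 95.1 rad/s, so T = P/ω = 851 / 95.10 = 8.948 N·m.
J = π(d_o⁴ − d_i⁴)/32 = π(0.0120⁴ − 0.00976⁴)/32 = 1.145×10^-9 m⁴.
θ = T·L/(G·J) = 8.948 × 0.473 / (78.5×10⁹ × 1.145×10^-9) = 0.04709 rad.

47.1 mrad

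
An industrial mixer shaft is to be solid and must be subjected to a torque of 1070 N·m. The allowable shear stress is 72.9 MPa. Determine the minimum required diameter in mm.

For a solid shaft τ_max = 16T/(πd³), so d = (16T/(π τ_allow))^(1/3) = (16·1070/(π·7.29×10^7))^(1/3) = 0.04213 m.

42.1 mm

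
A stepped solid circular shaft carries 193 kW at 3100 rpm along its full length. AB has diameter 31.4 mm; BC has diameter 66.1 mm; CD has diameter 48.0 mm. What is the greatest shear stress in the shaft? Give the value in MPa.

ω = 2π·3100/60 = 324.6 rad/s, so T = P/ω = 193×10³ / 324.6 = 594.5 N·m.
Under the same torque, τ_max = 16T/(πd³) is largest where d is smallest — segment AB (d = 31.4 mm).
τ_max = 16·594.5/(π·(0.0314)³) = 9.780×10^7 Pa.

97.8 MPa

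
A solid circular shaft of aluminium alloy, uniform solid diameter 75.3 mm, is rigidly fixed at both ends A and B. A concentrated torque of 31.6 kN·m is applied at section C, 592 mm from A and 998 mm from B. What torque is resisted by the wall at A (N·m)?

19800 N·m

With uniform GJ and both ends fixed, compatibility θ_AC = θ_CB gives T_A·a = T_B·b, together with T_A + T_B = T₀.
T_A = T₀·b/(a+b) = 31600·998/1590 = 19830 N·m; T_B = 11770 N·m.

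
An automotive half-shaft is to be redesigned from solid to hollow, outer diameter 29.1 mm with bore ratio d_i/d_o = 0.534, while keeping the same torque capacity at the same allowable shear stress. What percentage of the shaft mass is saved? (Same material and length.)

Equal τ_max and T ⇒ the solid shaft needs d_s³ = d_o³(1−k⁴), so d_s = 29.1·(1−0.534⁴)^(1/3) = 28.29 mm.
Area ratio A_h/A_s = d_o²(1−k²)/d_s² = (1−k²)/(1−k⁴)^(2/3) = 0.7564.
Mass saving = 1 − 0.7564 = 24.4 %.

24.4 %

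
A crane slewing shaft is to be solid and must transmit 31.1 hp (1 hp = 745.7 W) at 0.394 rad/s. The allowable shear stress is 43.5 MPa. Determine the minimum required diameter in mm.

ω = 0.394 rad/s, so T = P/ω = 31.1×745.7 / 0.3940 = 58860 N·m.
For a solid shaft τ_max = 16T/(πd³), so d = (16T/(π τ_allow))^(1/3) = (16·58860/(π·4.35×10^7))^(1/3) = 0.1903 m.

190 mm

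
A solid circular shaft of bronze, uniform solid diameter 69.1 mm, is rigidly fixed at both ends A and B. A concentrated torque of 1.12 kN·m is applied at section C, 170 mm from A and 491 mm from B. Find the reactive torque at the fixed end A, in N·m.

832 N·m

With uniform GJ and both ends fixed, compatibility θ_AC = θ_CB gives T_A·a = T_B·b, together with T_A + T_B = T₀.
T_A = T₀·b/(a+b) = 1120·491/661.0 = 832.0 N·m; T_B = 288.0 N·m.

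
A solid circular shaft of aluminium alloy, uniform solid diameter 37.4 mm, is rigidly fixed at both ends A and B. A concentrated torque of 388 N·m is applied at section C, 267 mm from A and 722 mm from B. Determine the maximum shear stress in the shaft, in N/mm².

With uniform GJ and both ends fixed, compatibility θ_AC = θ_CB gives T_A·a = T_B·b, together with T_A + T_B = T₀.
T_A = T₀·b/(a+b) = 388.0·722/989.0 = 283.3 N·m; T_B = 104.7 N·m.
τ in each portion: τ_AC = 2.76×10^7 Pa, τ_CB = 1.02×10^7 Pa; maximum is in AC.
τ_max = T_AC·r/J = 283.3·0.0187/1.92×10^-7 = 2.758×10^7 Pa.

27.6 N/mm²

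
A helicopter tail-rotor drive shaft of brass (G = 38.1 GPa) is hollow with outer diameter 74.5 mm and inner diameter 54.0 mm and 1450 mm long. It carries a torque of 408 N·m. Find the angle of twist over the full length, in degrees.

J = π(d_o⁴ − d_i⁴)/32 = π(0.0745⁴ − 0.0540⁴)/32 = 2.190×10^-6 m⁴.
θ = T·L/(G·J) = 408.0 × 1.45 / (38.1×10⁹ × 2.190×10^-6) = 7.092×10^-3 rad.

0.406°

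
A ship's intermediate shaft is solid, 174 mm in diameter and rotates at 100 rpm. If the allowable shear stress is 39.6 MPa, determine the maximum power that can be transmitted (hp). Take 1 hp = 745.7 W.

575 hp

J = πd⁴/32 = π(0.174)⁴/32 = 8.999×10^-5 m⁴.
T_max = τ_allow·J/r = 3.96×10^7 × 8.999×10^-5 / 0.0870 = 40960 N·m.
ω = 2π·100/60 = 10.47 rad/s, so P_max = T_max·ω = 4.289×10^5 W.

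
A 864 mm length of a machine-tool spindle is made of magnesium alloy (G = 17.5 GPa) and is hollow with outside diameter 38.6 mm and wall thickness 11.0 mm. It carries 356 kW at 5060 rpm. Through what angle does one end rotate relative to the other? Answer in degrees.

9.03°

ω = 2π·5060/60 = 529.9 rad/s, so T = P/ω = 356×10³ / 529.9 = 671.8 N·m.
J = π(d_o⁴ − d_i⁴)/32 = π(0.0386⁴ − 0.0166⁴)/32 = 2.105×10^-7 m⁴.
θ = T·L/(G·J) = 671.8 × 0.864 / (17.5×10⁹ × 2.105×10^-7) = 0.1576 rad.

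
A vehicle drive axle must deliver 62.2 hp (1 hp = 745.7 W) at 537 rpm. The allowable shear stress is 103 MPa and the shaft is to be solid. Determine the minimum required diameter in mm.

34.4 mm

ω = 2π·537/60 = 56.23 rad/s, so T = P/ω = 62.2×745.7 / 56.23 = 824.8 N·m.
For a solid shaft τ_max = 16T/(πd³), so d = (16T/(π τ_allow))^(1/3) = (16·824.8/(π·1.03×10^8))^(1/3) = 0.03442 m.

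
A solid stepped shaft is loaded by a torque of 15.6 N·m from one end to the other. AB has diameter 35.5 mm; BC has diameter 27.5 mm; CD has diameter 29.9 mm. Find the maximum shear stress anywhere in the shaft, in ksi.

0.554 ksi

Under the same torque, τ_max = 16T/(πd³) is largest where d is smallest — segment BC (d = 27.5 mm).
τ_max = 16·15.60/(π·(0.0275)³) = 3.820×10^6 Pa.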